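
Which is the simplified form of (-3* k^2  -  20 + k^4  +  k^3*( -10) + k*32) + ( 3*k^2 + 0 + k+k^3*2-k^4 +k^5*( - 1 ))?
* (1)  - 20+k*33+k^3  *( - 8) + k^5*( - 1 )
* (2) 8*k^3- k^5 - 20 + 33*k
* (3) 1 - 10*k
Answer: 1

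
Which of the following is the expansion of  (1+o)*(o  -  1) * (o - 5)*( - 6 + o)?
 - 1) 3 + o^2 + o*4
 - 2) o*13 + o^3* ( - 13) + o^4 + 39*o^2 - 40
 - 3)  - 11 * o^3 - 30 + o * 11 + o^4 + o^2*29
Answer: 3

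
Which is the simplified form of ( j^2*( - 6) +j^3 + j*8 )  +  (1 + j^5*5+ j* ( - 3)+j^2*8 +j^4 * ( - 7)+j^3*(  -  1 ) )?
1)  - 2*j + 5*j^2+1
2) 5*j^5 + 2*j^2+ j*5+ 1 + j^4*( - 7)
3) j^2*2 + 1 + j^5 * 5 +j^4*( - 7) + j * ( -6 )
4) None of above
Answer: 2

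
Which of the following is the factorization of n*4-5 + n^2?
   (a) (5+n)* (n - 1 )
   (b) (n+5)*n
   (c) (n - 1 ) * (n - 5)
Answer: a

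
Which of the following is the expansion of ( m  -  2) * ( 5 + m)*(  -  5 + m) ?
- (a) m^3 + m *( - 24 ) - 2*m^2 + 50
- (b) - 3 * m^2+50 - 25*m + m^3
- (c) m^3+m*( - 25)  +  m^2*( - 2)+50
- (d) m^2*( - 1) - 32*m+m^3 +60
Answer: c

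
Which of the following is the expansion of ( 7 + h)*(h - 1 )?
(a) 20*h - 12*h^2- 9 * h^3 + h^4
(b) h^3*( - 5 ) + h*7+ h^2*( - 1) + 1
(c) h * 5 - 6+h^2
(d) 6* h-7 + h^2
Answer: d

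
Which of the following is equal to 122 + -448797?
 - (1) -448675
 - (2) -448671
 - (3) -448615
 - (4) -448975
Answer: 1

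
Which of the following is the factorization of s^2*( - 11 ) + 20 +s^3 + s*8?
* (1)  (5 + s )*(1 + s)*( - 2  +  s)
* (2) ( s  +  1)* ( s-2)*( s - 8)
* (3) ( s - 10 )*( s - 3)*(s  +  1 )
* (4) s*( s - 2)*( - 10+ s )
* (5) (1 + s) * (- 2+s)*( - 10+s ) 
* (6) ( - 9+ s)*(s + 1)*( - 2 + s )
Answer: 5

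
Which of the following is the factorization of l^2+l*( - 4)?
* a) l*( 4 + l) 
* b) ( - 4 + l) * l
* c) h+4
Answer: b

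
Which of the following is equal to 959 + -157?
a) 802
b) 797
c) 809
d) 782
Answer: a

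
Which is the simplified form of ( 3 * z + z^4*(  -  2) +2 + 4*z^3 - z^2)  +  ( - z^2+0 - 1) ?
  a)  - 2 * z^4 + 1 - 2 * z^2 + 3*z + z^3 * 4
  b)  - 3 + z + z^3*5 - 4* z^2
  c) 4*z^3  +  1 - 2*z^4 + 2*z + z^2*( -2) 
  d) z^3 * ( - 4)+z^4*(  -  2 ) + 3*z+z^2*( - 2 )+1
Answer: a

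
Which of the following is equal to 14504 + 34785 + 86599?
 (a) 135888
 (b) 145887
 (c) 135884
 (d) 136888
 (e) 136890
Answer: a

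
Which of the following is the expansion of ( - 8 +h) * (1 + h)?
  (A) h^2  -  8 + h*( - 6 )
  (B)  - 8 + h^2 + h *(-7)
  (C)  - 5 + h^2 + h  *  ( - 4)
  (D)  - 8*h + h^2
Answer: B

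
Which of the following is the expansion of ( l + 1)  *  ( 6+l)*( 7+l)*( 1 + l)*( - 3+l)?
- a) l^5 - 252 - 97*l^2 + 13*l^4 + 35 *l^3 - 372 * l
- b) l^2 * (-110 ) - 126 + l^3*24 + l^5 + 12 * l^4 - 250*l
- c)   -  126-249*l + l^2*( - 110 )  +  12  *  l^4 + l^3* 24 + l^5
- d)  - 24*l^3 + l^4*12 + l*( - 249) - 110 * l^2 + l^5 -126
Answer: c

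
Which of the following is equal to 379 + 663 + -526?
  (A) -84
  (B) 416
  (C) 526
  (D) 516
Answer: D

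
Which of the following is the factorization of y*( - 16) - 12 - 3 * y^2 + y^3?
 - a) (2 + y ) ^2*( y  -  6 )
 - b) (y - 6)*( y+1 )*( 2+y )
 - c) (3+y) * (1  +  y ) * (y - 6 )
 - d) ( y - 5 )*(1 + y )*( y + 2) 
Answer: b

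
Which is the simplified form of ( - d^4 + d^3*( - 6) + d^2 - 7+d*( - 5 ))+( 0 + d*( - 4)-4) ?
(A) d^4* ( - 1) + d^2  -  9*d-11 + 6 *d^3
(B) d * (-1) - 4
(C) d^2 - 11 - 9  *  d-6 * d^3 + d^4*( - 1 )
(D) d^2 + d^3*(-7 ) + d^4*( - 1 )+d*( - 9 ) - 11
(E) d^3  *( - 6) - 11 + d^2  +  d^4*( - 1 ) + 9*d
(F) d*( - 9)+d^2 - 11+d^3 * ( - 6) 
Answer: C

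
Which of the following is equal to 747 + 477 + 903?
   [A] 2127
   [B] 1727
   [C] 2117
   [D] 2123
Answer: A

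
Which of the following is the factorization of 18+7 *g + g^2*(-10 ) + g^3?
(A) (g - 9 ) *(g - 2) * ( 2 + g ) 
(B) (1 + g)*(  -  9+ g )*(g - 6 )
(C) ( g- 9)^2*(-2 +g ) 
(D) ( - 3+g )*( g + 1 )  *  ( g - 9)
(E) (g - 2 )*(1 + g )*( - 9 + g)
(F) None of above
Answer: E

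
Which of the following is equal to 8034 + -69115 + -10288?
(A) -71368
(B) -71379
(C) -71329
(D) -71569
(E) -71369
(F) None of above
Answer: E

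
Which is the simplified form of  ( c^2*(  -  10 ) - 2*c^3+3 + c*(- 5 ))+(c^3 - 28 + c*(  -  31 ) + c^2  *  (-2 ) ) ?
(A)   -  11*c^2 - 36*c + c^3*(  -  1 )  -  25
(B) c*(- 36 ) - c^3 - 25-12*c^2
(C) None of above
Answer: B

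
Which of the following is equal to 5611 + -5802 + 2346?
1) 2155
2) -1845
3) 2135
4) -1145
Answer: 1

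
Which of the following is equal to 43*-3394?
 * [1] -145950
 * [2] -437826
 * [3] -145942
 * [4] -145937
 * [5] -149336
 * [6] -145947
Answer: 3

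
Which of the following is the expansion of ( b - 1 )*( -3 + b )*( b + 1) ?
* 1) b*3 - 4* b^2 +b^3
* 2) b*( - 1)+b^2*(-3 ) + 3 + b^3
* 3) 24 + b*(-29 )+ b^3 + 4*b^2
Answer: 2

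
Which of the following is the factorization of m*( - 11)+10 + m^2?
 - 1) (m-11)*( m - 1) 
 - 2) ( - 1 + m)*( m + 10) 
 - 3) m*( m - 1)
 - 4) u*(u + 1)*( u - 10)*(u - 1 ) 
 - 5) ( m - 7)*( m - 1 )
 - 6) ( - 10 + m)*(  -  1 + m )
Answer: 6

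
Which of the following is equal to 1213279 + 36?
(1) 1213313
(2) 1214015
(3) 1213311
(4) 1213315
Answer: 4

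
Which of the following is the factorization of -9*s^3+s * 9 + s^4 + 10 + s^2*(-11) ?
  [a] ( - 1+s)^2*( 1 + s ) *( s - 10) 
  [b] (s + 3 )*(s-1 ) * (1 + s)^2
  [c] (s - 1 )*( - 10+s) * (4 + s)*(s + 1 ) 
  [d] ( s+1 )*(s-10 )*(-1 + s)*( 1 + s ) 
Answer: d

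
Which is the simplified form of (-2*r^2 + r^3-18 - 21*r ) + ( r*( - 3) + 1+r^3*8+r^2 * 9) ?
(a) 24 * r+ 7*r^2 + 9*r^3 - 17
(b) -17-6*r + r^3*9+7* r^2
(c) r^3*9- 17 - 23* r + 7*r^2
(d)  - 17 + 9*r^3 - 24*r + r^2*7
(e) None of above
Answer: d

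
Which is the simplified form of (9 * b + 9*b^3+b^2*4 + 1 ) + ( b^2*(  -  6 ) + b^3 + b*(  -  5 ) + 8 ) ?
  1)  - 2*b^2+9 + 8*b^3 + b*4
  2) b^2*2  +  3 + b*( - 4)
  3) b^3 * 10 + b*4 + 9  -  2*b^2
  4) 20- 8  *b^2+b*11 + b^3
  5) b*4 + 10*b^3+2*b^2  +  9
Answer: 3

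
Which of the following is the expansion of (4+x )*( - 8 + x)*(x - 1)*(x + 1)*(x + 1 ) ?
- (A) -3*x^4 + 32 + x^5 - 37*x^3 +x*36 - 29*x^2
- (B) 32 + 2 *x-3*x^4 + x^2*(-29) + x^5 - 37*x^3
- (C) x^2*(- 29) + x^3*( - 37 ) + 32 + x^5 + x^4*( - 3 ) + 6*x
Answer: A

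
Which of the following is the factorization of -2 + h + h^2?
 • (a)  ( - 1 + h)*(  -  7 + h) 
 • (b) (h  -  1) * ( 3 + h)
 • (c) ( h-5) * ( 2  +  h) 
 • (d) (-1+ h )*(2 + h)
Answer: d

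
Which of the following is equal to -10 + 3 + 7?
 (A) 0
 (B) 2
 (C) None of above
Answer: A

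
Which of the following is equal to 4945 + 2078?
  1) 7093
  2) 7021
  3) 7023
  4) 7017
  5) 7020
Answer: 3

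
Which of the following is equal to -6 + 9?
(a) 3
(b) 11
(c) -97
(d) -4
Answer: a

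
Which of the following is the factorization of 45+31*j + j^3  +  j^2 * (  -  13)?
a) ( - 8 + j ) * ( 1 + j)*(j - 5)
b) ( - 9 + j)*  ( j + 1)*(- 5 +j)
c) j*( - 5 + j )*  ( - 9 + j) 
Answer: b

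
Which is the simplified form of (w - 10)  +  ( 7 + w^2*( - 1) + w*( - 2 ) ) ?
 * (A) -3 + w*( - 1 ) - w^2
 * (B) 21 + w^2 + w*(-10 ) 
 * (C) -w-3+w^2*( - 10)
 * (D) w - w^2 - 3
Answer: A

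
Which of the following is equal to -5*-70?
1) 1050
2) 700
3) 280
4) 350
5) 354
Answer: 4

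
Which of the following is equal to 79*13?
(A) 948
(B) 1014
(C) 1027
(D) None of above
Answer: C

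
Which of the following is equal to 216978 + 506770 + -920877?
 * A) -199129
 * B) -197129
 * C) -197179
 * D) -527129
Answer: B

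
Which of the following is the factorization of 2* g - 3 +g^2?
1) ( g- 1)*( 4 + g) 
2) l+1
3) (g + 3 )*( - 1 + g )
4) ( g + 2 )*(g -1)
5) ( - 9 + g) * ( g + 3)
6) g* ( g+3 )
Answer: 3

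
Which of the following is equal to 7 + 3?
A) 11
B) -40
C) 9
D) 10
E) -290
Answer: D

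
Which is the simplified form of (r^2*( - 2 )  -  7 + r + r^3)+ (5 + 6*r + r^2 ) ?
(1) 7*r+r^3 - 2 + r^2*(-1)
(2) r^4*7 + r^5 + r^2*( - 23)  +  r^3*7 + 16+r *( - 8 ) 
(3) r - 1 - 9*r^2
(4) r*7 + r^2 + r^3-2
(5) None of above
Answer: 1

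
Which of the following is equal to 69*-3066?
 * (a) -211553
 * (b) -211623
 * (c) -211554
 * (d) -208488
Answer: c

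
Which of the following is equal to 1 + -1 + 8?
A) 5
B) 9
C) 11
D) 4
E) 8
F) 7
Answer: E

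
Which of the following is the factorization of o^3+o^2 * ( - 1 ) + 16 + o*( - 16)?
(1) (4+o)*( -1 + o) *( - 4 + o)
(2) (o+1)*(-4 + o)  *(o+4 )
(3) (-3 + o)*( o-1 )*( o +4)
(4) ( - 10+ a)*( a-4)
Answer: 1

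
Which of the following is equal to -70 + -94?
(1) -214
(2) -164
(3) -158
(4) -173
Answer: 2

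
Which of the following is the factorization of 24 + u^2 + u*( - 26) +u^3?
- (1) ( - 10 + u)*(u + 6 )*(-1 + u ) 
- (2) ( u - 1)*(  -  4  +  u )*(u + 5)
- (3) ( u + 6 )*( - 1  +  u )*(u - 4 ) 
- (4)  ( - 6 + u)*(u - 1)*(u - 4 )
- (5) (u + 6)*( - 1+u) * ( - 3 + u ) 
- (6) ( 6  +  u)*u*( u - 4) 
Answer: 3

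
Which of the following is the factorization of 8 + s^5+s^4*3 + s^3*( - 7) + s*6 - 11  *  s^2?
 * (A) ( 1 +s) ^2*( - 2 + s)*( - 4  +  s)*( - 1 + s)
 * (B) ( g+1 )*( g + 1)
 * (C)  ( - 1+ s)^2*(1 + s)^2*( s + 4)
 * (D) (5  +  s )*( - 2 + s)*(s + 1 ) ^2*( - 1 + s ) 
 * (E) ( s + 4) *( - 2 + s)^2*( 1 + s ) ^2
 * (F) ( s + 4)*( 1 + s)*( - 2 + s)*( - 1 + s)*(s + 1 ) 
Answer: F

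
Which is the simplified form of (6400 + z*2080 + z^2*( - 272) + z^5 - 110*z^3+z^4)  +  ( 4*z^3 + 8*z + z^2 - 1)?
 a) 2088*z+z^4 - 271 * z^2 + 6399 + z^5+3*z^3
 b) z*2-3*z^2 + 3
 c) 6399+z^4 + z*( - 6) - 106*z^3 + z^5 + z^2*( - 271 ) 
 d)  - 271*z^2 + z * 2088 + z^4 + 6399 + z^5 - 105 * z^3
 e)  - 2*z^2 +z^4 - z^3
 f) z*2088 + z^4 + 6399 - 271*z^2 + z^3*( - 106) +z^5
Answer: f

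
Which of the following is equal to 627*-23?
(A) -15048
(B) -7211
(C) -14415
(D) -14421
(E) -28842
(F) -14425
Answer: D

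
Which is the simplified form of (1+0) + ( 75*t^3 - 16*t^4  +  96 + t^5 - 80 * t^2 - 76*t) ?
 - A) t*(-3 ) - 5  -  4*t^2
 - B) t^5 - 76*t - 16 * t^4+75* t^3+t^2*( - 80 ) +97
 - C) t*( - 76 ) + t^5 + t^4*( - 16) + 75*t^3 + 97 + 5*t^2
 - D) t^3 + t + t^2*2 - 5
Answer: B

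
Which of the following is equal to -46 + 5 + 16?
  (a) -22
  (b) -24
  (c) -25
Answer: c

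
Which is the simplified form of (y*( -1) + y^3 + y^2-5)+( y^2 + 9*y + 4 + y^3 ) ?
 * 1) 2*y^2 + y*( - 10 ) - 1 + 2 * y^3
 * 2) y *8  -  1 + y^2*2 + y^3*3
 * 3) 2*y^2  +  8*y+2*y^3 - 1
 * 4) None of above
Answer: 3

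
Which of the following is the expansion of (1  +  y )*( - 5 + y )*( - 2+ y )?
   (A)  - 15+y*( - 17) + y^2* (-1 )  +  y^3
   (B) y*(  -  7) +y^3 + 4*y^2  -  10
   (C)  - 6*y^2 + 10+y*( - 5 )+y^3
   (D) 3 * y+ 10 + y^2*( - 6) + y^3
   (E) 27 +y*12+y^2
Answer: D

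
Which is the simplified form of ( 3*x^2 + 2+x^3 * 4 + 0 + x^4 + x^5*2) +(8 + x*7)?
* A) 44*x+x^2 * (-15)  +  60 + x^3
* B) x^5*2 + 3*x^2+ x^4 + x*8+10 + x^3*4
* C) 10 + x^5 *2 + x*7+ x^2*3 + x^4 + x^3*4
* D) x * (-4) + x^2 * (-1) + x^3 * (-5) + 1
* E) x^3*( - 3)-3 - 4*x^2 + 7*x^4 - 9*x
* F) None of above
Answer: C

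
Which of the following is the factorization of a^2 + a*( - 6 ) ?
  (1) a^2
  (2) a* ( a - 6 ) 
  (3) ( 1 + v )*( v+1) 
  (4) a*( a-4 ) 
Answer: 2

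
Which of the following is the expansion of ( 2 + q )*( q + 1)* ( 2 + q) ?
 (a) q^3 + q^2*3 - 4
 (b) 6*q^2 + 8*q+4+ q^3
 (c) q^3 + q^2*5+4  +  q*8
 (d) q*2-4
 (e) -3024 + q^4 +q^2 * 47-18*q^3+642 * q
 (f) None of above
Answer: c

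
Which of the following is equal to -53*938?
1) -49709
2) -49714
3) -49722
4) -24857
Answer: 2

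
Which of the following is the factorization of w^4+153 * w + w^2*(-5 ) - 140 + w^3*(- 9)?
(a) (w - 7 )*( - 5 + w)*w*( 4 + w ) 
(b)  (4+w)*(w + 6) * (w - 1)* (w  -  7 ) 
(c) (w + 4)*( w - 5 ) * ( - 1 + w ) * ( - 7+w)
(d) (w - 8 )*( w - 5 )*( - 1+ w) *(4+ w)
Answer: c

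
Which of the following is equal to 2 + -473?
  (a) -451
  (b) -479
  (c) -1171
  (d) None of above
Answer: d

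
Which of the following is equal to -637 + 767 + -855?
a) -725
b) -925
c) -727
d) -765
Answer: a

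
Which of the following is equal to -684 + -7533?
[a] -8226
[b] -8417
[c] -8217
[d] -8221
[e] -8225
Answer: c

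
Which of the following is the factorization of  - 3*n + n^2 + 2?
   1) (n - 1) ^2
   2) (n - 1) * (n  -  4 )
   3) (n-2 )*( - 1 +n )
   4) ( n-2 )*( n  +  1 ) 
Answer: 3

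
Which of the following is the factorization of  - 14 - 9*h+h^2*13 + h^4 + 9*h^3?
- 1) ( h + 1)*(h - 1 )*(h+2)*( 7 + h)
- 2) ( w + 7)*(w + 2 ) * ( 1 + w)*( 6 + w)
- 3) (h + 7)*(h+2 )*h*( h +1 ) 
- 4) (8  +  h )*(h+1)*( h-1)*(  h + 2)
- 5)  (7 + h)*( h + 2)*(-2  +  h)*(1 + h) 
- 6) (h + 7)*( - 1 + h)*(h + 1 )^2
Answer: 1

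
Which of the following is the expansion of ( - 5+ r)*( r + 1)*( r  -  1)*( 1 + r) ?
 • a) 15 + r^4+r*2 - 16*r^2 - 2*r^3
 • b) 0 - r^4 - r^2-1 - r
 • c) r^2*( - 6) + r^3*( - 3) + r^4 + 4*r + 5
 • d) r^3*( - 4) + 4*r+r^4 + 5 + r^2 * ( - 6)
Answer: d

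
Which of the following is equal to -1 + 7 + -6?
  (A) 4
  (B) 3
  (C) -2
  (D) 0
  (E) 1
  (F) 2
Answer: D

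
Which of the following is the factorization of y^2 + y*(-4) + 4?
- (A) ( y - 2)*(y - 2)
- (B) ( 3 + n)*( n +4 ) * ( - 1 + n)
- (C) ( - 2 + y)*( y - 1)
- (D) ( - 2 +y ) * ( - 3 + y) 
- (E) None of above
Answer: A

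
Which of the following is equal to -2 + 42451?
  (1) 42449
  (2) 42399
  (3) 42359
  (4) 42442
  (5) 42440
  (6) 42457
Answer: 1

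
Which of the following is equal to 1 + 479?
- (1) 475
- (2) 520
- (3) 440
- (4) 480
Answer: 4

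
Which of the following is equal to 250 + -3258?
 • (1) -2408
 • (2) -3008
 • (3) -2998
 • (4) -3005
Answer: 2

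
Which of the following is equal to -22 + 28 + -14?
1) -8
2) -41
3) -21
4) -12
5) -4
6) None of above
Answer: 1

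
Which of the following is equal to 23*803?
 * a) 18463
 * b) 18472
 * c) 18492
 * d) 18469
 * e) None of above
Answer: d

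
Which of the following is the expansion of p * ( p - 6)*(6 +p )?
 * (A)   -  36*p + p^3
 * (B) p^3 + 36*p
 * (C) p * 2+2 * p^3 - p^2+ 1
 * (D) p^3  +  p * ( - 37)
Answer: A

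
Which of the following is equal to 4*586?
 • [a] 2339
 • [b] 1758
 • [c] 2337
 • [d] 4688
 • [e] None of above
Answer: e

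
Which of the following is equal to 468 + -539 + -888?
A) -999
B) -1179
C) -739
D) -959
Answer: D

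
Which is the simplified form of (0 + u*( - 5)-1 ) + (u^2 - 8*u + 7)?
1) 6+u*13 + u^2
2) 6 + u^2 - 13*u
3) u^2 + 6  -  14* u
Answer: 2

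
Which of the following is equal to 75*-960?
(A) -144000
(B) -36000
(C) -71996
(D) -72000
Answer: D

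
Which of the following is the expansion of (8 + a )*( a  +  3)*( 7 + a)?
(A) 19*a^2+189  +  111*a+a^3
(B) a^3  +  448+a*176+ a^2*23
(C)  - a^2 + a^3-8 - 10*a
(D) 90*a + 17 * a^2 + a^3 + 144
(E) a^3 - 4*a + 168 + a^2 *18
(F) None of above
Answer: F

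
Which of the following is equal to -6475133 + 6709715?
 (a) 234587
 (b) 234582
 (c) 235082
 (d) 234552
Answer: b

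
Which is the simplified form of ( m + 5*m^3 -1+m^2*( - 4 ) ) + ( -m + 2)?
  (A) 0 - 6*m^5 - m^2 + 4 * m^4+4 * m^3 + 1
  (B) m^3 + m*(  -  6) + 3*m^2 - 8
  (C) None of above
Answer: C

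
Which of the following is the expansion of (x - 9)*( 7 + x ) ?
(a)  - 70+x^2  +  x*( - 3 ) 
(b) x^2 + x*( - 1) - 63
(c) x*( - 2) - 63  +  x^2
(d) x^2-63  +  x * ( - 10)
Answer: c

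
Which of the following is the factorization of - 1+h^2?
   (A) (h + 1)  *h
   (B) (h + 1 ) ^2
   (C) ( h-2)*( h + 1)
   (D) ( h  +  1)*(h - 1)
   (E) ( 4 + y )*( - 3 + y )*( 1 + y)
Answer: D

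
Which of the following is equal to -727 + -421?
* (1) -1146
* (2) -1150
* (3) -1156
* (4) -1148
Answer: 4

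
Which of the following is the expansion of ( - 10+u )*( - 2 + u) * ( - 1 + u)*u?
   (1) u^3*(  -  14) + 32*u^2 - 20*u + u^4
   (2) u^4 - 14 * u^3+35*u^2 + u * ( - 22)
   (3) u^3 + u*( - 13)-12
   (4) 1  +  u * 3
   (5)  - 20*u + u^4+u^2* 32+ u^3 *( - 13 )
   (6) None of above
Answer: 5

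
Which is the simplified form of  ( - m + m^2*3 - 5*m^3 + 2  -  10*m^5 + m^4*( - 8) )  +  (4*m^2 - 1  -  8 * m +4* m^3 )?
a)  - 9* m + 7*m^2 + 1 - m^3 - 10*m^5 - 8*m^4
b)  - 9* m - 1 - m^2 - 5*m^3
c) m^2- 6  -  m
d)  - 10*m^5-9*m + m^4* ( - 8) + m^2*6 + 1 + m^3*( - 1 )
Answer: a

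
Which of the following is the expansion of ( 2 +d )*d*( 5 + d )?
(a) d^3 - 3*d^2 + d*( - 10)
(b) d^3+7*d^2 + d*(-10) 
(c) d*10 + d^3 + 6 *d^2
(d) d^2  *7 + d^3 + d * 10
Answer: d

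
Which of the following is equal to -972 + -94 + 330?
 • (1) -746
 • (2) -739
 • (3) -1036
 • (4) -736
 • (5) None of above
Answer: 4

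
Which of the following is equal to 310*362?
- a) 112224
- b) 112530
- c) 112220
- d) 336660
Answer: c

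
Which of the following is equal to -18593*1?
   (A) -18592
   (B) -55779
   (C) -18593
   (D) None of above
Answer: C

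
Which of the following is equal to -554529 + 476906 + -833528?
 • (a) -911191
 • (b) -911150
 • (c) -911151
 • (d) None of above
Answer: c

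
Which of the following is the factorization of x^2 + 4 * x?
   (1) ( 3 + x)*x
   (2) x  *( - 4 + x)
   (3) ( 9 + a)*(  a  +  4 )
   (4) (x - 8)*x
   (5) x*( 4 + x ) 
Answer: 5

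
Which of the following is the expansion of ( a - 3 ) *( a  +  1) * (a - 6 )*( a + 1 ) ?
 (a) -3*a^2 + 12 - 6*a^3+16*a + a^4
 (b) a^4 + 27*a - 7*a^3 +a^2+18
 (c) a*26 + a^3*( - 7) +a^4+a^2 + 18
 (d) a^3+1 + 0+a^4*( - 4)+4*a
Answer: b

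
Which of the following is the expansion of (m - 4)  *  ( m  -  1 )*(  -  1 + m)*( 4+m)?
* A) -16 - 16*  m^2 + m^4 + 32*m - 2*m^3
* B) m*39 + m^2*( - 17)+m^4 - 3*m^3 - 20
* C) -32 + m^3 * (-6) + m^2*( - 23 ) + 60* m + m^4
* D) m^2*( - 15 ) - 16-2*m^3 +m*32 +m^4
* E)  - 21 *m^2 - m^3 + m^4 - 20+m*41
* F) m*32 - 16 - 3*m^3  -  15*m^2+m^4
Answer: D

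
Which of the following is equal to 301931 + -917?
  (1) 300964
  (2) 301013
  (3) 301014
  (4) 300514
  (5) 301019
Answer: 3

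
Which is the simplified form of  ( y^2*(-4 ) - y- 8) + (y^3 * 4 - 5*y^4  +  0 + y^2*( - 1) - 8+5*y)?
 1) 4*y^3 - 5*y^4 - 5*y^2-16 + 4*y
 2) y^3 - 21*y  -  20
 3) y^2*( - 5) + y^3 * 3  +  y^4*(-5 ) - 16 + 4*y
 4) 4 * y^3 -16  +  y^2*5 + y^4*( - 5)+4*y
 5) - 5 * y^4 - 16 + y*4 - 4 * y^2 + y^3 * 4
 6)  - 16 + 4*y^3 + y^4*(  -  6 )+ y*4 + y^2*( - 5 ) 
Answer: 1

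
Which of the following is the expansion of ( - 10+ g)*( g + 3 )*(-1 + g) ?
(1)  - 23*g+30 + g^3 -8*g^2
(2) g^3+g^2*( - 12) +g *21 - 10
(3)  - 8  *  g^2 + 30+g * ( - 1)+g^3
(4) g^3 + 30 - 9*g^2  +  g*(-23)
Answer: 1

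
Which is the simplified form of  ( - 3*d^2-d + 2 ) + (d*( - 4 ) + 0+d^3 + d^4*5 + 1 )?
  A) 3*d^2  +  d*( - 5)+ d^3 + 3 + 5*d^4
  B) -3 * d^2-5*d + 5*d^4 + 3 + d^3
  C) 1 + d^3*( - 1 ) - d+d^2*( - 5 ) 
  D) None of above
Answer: B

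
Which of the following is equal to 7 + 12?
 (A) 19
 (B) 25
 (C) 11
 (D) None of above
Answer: A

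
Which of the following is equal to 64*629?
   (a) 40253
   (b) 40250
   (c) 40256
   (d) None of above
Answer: c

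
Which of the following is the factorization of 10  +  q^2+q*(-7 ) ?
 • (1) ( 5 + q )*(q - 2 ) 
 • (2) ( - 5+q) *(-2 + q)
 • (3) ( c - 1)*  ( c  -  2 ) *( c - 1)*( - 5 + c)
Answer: 2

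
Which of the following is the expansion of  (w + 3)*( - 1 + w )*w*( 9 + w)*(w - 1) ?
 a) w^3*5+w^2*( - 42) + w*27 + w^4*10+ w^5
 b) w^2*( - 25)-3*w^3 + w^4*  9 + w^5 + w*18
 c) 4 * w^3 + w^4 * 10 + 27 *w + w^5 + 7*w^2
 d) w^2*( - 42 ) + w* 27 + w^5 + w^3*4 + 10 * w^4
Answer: d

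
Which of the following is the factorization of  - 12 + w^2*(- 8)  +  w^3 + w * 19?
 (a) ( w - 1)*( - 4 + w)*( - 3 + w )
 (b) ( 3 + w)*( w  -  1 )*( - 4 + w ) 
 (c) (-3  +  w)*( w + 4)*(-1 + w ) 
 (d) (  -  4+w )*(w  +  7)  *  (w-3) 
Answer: a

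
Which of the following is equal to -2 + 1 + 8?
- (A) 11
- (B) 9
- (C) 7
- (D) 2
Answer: C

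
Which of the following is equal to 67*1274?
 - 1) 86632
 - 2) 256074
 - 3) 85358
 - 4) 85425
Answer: 3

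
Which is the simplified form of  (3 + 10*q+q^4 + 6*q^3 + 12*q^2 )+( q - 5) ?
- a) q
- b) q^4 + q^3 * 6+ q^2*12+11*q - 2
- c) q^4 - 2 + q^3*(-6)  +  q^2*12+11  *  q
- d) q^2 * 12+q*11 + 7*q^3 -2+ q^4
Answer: b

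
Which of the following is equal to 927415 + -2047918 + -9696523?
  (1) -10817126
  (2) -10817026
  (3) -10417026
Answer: 2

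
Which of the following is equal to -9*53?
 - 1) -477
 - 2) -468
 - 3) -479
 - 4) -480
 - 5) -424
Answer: 1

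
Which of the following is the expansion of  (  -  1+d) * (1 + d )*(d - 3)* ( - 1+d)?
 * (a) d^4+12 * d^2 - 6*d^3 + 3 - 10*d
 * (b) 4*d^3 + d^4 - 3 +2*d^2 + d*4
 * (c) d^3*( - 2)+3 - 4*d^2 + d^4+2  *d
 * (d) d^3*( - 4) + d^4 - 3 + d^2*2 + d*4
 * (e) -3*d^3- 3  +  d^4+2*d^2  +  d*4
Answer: d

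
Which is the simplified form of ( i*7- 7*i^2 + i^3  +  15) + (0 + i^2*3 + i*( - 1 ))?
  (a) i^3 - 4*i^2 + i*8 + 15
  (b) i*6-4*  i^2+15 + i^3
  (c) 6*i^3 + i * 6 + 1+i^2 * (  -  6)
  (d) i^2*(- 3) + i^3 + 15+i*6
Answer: b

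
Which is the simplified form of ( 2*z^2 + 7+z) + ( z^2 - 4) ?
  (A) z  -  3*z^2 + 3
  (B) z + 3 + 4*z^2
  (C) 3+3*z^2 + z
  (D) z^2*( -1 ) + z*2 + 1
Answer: C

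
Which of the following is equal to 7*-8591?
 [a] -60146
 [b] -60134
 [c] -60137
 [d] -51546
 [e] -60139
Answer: c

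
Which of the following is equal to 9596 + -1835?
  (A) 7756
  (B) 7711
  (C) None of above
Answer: C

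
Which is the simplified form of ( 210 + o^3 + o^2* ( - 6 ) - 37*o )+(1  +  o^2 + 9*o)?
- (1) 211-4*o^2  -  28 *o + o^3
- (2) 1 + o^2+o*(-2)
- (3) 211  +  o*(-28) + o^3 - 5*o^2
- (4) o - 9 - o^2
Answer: 3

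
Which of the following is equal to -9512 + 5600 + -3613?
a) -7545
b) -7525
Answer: b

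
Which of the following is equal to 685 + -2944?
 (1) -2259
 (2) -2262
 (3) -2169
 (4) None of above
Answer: 1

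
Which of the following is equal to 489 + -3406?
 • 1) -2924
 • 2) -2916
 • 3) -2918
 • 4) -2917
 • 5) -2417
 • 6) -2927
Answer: 4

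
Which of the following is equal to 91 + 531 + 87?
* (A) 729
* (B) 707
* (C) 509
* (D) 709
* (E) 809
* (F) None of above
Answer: D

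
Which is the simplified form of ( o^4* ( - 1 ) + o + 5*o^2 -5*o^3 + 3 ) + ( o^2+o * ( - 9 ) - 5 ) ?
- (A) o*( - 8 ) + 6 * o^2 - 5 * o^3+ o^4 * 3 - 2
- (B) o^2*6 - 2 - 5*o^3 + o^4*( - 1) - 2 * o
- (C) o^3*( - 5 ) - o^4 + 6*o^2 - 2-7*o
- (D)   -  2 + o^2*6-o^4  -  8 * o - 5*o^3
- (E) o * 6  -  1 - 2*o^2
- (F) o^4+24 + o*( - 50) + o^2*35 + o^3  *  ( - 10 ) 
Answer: D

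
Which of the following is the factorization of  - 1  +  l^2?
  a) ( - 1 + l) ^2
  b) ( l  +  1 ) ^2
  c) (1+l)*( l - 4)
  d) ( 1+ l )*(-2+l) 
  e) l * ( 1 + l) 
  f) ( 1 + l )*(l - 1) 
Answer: f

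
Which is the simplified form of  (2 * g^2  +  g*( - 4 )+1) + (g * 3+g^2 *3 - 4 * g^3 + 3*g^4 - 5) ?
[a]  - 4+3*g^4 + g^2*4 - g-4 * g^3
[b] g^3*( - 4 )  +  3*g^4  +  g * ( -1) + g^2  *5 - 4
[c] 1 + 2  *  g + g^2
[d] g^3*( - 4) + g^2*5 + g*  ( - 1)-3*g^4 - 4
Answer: b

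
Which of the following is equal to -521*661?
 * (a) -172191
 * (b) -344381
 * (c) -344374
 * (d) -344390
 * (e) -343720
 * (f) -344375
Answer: b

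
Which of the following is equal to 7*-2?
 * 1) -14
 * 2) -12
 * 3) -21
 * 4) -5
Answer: 1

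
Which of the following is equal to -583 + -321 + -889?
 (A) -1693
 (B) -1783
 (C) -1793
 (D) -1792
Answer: C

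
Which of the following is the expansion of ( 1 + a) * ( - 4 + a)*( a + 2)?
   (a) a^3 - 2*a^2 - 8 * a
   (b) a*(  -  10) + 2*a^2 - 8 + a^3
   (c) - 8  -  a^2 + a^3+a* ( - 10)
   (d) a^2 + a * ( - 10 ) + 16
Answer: c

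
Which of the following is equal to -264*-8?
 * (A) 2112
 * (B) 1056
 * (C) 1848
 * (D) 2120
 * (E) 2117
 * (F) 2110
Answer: A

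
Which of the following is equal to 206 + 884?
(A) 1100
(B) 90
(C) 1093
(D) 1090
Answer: D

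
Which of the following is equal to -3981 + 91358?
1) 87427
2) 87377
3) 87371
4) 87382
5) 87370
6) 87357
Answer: 2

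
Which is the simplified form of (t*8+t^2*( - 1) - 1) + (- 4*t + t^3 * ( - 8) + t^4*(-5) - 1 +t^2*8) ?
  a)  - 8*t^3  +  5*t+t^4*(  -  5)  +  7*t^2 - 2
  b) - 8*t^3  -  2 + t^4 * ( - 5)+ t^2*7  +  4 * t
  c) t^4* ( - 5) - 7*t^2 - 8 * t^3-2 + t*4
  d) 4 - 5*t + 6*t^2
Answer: b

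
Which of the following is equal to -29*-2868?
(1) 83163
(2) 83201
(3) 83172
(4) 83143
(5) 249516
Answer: 3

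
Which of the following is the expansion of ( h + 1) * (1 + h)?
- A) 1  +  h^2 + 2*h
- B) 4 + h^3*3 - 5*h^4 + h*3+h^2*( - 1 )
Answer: A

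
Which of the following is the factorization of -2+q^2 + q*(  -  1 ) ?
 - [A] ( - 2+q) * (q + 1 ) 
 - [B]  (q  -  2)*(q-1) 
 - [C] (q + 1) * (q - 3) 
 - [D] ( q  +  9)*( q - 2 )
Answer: A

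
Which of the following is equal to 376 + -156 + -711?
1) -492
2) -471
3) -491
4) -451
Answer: 3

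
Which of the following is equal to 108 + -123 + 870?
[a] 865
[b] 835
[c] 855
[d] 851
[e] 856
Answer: c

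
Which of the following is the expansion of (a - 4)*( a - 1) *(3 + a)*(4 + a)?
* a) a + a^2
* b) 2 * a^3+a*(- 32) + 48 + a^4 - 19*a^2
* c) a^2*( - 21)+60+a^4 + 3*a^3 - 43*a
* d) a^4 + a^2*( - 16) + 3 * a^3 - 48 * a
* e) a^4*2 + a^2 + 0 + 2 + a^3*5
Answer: b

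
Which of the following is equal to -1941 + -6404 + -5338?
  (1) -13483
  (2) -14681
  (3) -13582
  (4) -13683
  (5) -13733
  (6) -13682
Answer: 4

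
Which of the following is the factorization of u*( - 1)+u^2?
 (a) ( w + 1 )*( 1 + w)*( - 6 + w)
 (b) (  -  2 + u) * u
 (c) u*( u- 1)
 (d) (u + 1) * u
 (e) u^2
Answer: c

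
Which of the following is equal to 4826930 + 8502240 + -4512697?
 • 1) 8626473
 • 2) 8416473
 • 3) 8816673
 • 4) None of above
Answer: 4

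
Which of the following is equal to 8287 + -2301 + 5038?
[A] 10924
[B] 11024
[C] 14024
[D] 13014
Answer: B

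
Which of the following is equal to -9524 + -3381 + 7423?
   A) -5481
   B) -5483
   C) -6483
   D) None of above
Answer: D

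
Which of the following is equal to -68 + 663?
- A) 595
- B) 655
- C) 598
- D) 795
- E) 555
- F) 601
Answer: A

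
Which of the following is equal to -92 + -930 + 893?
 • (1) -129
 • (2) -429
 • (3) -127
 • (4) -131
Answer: 1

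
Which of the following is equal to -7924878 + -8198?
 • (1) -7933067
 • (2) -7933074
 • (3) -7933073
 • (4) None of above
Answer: 4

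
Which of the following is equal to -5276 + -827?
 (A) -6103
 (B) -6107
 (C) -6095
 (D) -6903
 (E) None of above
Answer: A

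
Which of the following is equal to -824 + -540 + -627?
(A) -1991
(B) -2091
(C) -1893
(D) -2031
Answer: A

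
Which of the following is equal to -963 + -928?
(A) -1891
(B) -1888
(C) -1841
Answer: A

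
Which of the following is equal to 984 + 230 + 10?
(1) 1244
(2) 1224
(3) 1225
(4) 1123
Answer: 2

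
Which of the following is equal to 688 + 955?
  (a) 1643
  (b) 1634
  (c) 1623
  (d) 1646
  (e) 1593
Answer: a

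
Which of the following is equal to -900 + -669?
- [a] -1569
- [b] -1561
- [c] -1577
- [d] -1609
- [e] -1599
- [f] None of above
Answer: a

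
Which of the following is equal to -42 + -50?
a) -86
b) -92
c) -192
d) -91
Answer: b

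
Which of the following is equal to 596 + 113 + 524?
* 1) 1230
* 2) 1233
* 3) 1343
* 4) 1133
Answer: 2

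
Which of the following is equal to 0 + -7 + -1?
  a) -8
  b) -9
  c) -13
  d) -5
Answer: a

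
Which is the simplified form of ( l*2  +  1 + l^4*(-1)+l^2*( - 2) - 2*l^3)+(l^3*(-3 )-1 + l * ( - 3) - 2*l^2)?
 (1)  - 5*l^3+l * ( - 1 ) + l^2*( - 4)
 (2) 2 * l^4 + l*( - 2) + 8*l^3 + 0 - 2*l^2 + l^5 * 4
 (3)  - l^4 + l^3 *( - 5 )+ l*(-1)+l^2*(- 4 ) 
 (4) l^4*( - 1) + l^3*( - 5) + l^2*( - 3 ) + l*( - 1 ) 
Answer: 3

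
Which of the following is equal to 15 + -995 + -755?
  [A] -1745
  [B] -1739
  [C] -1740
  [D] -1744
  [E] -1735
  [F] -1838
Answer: E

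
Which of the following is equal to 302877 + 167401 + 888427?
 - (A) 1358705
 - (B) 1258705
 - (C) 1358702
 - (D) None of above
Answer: A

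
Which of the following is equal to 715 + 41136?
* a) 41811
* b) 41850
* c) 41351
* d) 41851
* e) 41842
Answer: d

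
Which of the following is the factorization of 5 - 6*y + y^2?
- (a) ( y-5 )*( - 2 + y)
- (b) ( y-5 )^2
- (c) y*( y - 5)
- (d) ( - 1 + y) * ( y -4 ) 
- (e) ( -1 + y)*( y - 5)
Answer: e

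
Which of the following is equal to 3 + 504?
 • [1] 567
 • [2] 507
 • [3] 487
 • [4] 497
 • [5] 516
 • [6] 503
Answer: 2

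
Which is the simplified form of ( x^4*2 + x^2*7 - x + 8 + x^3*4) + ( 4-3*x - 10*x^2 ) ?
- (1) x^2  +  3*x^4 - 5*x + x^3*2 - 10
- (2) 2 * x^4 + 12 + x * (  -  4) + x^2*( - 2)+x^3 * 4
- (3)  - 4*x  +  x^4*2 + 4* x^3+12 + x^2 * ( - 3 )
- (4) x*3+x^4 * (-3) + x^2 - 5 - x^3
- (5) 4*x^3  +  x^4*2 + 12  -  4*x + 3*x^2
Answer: 3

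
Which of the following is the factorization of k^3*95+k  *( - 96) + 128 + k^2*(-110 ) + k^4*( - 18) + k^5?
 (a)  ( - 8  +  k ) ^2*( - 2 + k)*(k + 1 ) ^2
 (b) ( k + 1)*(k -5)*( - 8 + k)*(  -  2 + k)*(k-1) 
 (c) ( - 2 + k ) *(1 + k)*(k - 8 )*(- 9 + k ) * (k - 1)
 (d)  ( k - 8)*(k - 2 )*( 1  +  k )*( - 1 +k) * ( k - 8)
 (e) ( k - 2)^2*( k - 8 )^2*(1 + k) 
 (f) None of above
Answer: d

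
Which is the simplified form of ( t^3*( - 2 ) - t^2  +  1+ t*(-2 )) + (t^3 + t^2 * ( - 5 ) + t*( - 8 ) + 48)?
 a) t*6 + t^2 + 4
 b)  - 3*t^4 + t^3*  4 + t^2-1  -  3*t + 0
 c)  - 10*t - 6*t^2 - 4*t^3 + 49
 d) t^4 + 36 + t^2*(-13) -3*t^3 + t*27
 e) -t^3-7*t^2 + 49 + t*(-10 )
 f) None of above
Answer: f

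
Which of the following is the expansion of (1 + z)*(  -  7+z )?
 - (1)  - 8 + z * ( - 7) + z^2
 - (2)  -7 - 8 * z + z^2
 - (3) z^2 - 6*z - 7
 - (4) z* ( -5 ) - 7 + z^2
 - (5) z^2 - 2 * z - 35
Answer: 3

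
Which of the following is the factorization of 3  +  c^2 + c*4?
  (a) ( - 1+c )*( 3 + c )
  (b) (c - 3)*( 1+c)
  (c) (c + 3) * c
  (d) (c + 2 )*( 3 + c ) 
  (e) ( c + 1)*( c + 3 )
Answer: e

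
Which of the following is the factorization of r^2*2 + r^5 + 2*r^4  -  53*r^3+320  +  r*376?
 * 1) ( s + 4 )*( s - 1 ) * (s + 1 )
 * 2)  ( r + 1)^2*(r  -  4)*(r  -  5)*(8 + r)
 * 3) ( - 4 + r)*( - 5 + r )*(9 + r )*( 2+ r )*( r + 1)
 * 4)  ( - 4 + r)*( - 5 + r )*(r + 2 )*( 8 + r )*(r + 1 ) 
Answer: 4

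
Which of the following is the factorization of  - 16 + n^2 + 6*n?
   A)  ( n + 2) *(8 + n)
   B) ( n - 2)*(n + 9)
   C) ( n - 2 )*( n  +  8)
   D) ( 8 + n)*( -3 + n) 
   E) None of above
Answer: C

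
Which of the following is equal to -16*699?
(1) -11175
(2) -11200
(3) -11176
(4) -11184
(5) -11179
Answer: 4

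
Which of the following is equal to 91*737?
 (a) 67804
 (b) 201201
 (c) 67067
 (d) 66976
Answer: c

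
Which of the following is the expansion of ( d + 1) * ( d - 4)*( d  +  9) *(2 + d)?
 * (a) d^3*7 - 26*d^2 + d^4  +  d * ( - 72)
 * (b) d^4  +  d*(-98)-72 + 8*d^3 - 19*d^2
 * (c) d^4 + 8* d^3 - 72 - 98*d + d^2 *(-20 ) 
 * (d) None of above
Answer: b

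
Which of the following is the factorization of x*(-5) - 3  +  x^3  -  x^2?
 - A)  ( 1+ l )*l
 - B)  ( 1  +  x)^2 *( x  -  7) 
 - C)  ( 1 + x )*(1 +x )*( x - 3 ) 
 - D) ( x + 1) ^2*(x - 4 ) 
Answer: C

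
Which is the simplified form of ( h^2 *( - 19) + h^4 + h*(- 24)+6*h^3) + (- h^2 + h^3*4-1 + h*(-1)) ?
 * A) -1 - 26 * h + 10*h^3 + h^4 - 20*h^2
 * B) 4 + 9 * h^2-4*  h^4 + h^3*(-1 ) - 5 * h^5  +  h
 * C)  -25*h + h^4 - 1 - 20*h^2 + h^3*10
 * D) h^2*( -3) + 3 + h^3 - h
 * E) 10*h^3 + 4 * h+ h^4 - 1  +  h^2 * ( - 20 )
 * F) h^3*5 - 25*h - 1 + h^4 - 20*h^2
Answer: C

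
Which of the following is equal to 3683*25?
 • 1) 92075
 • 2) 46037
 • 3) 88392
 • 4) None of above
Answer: 1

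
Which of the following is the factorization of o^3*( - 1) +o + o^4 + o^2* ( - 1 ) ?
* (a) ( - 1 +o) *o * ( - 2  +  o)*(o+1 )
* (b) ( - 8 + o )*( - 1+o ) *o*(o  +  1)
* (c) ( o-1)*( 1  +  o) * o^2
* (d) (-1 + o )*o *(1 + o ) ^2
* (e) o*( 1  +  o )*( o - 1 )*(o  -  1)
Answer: e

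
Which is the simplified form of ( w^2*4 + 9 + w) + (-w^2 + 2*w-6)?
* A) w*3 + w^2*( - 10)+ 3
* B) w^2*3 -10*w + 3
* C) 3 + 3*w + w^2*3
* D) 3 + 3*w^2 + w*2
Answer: C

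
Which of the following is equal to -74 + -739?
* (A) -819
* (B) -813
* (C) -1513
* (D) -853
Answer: B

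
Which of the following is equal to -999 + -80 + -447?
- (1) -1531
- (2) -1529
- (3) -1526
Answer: 3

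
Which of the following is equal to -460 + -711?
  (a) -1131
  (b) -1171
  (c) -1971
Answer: b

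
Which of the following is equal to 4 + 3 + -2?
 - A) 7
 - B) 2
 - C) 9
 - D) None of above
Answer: D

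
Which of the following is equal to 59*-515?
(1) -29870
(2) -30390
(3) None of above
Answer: 3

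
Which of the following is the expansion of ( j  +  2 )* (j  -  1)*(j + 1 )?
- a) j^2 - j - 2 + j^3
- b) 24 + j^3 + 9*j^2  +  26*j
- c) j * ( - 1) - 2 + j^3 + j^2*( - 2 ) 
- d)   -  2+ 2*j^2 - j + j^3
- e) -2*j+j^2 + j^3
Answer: d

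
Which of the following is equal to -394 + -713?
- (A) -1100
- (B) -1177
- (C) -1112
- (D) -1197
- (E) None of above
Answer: E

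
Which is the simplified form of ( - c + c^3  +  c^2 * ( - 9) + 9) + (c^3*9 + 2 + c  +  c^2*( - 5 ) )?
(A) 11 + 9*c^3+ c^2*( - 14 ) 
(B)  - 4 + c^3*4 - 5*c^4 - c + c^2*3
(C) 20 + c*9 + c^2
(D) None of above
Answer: D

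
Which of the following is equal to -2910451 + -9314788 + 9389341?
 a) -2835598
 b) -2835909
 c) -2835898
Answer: c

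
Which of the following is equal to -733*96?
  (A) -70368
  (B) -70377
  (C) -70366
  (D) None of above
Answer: A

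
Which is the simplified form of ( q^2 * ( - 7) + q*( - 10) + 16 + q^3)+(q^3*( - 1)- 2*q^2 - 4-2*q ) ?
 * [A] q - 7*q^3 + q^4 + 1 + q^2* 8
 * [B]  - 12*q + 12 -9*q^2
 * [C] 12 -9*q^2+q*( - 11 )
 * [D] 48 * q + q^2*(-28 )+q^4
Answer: B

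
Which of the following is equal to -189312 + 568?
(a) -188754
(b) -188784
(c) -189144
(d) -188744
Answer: d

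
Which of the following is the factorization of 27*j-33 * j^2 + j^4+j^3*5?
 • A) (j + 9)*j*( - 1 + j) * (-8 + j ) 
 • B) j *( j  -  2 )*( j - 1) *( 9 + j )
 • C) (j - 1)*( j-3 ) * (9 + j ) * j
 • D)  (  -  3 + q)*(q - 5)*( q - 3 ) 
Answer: C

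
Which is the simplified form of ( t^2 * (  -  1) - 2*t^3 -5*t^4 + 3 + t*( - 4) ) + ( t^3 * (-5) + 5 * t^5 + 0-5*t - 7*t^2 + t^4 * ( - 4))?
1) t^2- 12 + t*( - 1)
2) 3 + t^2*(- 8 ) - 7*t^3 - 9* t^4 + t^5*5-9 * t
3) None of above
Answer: 2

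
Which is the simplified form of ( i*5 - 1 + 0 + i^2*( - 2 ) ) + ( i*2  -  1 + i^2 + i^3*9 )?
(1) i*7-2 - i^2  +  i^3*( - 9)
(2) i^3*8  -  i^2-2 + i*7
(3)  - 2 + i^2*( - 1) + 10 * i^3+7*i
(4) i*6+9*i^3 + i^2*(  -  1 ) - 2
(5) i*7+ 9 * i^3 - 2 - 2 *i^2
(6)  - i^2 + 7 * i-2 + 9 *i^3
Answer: 6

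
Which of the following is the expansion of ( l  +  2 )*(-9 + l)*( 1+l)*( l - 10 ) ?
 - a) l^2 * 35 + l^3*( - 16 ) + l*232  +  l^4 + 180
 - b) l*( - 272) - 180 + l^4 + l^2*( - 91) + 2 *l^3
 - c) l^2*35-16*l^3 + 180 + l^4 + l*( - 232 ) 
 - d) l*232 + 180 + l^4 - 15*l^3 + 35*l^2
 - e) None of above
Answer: a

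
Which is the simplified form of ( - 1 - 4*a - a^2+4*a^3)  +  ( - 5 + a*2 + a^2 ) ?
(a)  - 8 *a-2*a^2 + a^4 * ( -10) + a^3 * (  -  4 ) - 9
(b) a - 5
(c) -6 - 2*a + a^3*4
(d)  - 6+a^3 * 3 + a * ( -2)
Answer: c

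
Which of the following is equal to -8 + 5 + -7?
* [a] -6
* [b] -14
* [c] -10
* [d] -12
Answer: c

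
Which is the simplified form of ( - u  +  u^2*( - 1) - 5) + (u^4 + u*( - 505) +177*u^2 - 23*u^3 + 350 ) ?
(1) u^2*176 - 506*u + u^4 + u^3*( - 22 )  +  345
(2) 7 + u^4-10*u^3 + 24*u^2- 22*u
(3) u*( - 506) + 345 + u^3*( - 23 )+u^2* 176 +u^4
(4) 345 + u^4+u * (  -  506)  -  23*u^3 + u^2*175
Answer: 3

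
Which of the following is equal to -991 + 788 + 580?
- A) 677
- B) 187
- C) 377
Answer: C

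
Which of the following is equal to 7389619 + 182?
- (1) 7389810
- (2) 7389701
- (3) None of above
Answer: 3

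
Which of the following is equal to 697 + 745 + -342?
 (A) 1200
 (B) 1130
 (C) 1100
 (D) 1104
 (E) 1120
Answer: C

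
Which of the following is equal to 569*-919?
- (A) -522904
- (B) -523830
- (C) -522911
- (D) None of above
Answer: C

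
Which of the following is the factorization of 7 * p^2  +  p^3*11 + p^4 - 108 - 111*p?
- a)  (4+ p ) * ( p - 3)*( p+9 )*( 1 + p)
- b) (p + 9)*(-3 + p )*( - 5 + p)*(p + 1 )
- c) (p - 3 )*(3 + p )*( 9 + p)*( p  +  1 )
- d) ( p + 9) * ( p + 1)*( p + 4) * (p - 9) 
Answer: a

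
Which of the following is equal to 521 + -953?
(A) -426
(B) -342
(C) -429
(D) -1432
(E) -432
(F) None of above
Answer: E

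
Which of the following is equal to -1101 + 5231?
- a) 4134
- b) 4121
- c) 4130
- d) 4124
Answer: c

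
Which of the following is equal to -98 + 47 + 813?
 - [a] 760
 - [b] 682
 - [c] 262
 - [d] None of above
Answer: d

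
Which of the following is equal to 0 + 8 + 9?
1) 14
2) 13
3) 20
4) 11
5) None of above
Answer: 5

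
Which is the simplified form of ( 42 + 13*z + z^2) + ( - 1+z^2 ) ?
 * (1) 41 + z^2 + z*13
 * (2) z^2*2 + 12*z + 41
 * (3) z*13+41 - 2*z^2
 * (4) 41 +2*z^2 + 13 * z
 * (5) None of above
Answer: 4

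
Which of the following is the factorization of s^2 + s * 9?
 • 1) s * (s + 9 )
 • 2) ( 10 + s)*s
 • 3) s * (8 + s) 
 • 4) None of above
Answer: 1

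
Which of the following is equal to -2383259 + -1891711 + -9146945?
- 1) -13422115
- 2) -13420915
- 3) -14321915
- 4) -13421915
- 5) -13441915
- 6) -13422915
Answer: 4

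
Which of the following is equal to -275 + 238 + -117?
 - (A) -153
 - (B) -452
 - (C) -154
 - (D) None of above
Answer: C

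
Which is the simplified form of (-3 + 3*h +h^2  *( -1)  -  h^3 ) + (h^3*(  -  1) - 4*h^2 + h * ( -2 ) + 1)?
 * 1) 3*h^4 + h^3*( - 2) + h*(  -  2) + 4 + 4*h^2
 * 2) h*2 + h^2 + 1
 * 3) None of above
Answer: 3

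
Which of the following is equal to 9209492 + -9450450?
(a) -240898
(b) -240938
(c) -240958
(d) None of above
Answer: c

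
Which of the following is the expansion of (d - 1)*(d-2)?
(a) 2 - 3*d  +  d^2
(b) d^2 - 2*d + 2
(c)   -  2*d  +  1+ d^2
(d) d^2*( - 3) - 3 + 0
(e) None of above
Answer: a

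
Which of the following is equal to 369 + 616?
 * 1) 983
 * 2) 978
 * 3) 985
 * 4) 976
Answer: 3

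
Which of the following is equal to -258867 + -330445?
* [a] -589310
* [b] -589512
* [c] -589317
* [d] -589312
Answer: d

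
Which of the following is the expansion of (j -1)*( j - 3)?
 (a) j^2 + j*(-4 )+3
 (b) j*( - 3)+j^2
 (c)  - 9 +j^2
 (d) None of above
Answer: a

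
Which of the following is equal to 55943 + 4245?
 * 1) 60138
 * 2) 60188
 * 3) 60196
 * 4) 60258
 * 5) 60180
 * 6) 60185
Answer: 2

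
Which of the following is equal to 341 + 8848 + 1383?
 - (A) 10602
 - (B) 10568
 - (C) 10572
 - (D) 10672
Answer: C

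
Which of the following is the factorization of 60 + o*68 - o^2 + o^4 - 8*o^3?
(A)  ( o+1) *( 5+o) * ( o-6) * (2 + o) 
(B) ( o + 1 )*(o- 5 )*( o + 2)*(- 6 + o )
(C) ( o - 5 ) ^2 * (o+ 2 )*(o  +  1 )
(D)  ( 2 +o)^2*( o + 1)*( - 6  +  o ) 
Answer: B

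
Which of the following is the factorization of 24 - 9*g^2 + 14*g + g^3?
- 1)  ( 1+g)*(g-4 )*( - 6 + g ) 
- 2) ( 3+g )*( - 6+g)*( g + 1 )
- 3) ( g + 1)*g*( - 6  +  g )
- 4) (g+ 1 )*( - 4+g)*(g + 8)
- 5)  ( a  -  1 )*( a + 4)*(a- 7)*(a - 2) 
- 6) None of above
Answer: 1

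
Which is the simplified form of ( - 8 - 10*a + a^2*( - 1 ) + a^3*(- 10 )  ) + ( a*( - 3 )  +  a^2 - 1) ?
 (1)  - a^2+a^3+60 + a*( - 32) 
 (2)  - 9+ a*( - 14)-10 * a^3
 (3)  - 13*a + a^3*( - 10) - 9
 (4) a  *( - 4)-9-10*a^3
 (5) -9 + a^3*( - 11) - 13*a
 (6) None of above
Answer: 3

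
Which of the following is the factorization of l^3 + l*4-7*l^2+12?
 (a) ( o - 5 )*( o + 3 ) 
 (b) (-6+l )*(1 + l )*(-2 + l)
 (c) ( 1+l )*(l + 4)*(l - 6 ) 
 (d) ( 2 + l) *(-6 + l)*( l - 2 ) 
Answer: b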